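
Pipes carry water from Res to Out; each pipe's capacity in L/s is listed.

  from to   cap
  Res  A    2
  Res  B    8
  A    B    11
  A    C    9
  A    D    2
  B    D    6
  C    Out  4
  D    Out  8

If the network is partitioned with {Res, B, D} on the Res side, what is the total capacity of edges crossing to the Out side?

Edges leaving {Res, B, D}: Res→A (2), D→Out (8).
Cut capacity = 2 + 8 = 10.

10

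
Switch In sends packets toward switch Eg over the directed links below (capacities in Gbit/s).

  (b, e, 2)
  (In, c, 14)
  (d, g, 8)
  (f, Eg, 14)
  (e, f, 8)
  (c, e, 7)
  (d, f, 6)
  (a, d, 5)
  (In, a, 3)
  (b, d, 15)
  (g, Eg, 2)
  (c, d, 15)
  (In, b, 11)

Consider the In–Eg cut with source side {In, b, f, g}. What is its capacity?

50

Edges leaving {In, b, f, g}: In→a (3), In→c (14), b→d (15), b→e (2), f→Eg (14), g→Eg (2).
Cut capacity = 3 + 14 + 15 + 2 + 14 + 2 = 50.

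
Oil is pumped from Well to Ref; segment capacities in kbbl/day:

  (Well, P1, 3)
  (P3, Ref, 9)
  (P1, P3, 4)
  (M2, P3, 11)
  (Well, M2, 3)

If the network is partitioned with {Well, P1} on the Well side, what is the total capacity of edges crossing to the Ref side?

Edges leaving {Well, P1}: Well→M2 (3), P1→P3 (4).
Cut capacity = 3 + 4 = 7.

7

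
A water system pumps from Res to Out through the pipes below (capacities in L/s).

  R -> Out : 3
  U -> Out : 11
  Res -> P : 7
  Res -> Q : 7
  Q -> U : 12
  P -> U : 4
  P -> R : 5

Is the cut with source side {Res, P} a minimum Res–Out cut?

No — its capacity is 16, but the minimum cut has capacity 14.

Given cut capacity: 7 + 5 + 4 = 16.
Augment Res→P→R→Out: bottleneck 3, flow now 3.
Augment Res→P→U→Out: bottleneck 4, flow now 7.
Augment Res→Q→U→Out: bottleneck 7, flow now 14.
No augmenting path remains; maximum flow = 14.
In the residual graph, reachable from Res: {Res}.
Min-cut edges: Res→P (7), Res→Q (7); capacity 7 + 7 = 14.
Cut capacity 16 exceeds the max flow 14, so it is not minimum.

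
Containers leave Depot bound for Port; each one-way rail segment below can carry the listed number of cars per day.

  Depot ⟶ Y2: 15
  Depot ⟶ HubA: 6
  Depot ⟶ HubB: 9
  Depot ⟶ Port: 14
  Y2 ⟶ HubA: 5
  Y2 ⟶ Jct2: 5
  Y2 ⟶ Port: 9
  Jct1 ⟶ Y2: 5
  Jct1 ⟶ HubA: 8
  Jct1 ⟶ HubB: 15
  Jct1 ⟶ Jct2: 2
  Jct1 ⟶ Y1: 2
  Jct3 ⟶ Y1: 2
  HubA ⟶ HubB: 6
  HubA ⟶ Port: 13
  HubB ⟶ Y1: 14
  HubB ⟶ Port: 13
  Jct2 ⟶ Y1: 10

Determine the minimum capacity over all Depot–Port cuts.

Augment Depot→Port: bottleneck 14, flow now 14.
Augment Depot→Y2→Port: bottleneck 9, flow now 23.
Augment Depot→HubA→Port: bottleneck 6, flow now 29.
Augment Depot→HubB→Port: bottleneck 9, flow now 38.
Augment Depot→Y2→HubA→Port: bottleneck 5, flow now 43.
No augmenting path remains; maximum flow = 43.
By max-flow min-cut, the minimum cut capacity equals the max flow.
In the residual graph, reachable from Depot: {Depot, Y2, Jct2, Y1}.
Min-cut edges: Depot→HubA (6), Depot→HubB (9), Depot→Port (14), Y2→HubA (5), Y2→Port (9); capacity 6 + 9 + 14 + 5 + 9 = 43.

43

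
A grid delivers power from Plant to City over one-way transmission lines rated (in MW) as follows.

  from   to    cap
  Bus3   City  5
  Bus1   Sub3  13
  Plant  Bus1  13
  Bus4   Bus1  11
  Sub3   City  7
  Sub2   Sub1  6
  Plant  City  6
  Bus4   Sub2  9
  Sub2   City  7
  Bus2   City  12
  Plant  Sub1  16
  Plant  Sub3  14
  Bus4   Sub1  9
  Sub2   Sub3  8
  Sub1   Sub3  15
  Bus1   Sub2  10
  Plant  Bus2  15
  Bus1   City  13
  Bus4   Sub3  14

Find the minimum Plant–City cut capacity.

Augment Plant→City: bottleneck 6, flow now 6.
Augment Plant→Bus1→City: bottleneck 13, flow now 19.
Augment Plant→Sub3→City: bottleneck 7, flow now 26.
Augment Plant→Bus2→City: bottleneck 12, flow now 38.
No augmenting path remains; maximum flow = 38.
By max-flow min-cut, the minimum cut capacity equals the max flow.
In the residual graph, reachable from Plant: {Plant, Sub1, Sub3, Bus2}.
Min-cut edges: Plant→Bus1 (13), Plant→City (6), Sub3→City (7), Bus2→City (12); capacity 13 + 6 + 7 + 12 = 38.

38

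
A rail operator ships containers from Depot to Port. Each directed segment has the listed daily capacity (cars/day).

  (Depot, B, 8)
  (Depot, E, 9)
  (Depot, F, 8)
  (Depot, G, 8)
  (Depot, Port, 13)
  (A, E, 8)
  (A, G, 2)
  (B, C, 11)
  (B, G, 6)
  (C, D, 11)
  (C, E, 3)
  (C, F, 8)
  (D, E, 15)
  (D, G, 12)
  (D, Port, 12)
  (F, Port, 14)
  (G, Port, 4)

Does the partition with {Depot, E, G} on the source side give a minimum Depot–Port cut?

Given cut capacity: 8 + 8 + 13 + 4 = 33.
Augment Depot→Port: bottleneck 13, flow now 13.
Augment Depot→F→Port: bottleneck 8, flow now 21.
Augment Depot→G→Port: bottleneck 4, flow now 25.
Augment Depot→B→C→D→Port: bottleneck 8, flow now 33.
No augmenting path remains; maximum flow = 33.
Cut capacity 33 equals the max flow, so it is a minimum cut.

Yes — it is a minimum cut (capacity 33).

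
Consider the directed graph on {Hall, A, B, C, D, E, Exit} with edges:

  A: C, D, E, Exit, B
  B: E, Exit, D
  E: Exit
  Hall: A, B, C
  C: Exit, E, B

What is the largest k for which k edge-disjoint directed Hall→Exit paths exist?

3

Assign every edge capacity 1; by Menger, the answer equals the max flow.
Path Hall→A→Exit (+1); total 1.
Path Hall→B→Exit (+1); total 2.
Path Hall→C→Exit (+1); total 3.
No residual Hall→Exit path; max flow = 3.
Certifying cut of size 3: {Hall→A, Hall→B, Hall→C}.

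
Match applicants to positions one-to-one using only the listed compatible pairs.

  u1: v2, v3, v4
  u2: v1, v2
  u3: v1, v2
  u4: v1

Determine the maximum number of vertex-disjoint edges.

Unit-capacity flow: source→left, listed edges, right→sink; max matching = max flow.
Augmenting path u1→v2 (+1); matched 1.
Augmenting path u2→v1 (+1); matched 2.
Augmenting path u3→v2→u1→v3 (+1); matched 3.
No augmenting path remains; maximum matching = 3.
König certificate: {u1, v1, v2} is a vertex cover of size 3 (every listed pair touches it), so no matching can be larger.

3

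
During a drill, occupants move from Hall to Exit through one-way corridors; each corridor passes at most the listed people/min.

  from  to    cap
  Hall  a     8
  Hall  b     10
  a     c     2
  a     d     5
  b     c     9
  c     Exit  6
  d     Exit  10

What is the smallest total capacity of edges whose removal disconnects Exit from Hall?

Augment Hall→a→c→Exit: bottleneck 2, flow now 2.
Augment Hall→a→d→Exit: bottleneck 5, flow now 7.
Augment Hall→b→c→Exit: bottleneck 4, flow now 11.
No augmenting path remains; maximum flow = 11.
By max-flow min-cut, the minimum cut capacity equals the max flow.
In the residual graph, reachable from Hall: {Hall, a, b, c}.
Min-cut edges: a→d (5), c→Exit (6); capacity 5 + 6 = 11.

11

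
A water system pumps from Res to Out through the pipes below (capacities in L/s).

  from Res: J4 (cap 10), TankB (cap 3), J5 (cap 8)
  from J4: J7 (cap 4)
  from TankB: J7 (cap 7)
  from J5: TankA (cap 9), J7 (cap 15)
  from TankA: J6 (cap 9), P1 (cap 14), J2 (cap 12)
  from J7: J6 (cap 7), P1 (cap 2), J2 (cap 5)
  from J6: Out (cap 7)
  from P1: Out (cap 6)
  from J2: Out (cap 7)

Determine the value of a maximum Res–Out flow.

15

Augment Res→J4→J7→J6→Out: bottleneck 4, flow now 4.
Augment Res→TankB→J7→J6→Out: bottleneck 3, flow now 7.
Augment Res→J5→TankA→P1→Out: bottleneck 6, flow now 13.
Augment Res→J5→TankA→J2→Out: bottleneck 2, flow now 15.
No augmenting path remains; maximum flow = 15.
In the residual graph, reachable from Res: {Res, J4}.
Min-cut edges: Res→TankB (3), Res→J5 (8), J4→J7 (4); capacity 3 + 8 + 4 = 15.
This cut is saturated, so no flow can exceed 15.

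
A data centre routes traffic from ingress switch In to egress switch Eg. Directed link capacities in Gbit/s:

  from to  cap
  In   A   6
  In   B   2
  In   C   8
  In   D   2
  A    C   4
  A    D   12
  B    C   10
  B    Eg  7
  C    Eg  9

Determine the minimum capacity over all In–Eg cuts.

11

Augment In→B→Eg: bottleneck 2, flow now 2.
Augment In→C→Eg: bottleneck 8, flow now 10.
Augment In→A→C→Eg: bottleneck 1, flow now 11.
No augmenting path remains; maximum flow = 11.
By max-flow min-cut, the minimum cut capacity equals the max flow.
In the residual graph, reachable from In: {In, A, C, D}.
Min-cut edges: In→B (2), C→Eg (9); capacity 2 + 9 = 11.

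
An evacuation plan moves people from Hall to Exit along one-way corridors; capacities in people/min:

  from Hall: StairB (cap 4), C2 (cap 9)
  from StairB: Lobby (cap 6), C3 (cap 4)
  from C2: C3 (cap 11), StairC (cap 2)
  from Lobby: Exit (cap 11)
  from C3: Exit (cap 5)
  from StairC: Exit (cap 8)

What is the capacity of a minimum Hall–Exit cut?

Augment Hall→StairB→Lobby→Exit: bottleneck 4, flow now 4.
Augment Hall→C2→C3→Exit: bottleneck 5, flow now 9.
Augment Hall→C2→StairC→Exit: bottleneck 2, flow now 11.
No augmenting path remains; maximum flow = 11.
By max-flow min-cut, the minimum cut capacity equals the max flow.
In the residual graph, reachable from Hall: {Hall, C2, C3}.
Min-cut edges: Hall→StairB (4), C2→StairC (2), C3→Exit (5); capacity 4 + 2 + 5 = 11.

11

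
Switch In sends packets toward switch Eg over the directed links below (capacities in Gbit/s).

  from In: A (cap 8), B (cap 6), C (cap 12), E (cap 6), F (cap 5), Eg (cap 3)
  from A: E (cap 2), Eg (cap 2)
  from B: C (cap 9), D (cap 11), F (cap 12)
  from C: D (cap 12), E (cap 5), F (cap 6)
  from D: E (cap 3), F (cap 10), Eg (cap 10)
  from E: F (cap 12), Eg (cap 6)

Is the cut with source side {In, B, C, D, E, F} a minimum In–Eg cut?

No — its capacity is 27, but the minimum cut has capacity 21.

Given cut capacity: 8 + 3 + 10 + 6 = 27.
Augment In→Eg: bottleneck 3, flow now 3.
Augment In→A→Eg: bottleneck 2, flow now 5.
Augment In→E→Eg: bottleneck 6, flow now 11.
Augment In→B→D→Eg: bottleneck 6, flow now 17.
Augment In→C→D→Eg: bottleneck 4, flow now 21.
No augmenting path remains; maximum flow = 21.
In the residual graph, reachable from In: {In, A, B, C, D, E, F}.
Min-cut edges: In→Eg (3), A→Eg (2), D→Eg (10), E→Eg (6); capacity 3 + 2 + 10 + 6 = 21.
Cut capacity 27 exceeds the max flow 21, so it is not minimum.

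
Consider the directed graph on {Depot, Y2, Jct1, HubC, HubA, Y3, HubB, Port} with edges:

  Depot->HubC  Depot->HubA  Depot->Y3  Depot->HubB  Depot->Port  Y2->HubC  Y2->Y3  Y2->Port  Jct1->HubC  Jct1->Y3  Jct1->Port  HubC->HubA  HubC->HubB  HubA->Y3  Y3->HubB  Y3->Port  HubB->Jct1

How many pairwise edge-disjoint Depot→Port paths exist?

Assign every edge capacity 1; by Menger, the answer equals the max flow.
Path Depot→Port (+1); total 1.
Path Depot→Y3→Port (+1); total 2.
Path Depot→HubB→Jct1→Port (+1); total 3.
No residual Depot→Port path; max flow = 3.
Certifying cut of size 3: {Depot→Port, HubB→Jct1, Y3→Port}.

3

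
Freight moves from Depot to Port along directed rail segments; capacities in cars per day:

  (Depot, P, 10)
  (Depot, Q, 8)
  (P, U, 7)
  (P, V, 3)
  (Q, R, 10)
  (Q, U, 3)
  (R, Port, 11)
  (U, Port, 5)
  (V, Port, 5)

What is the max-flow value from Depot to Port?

16

Augment Depot→P→U→Port: bottleneck 5, flow now 5.
Augment Depot→P→V→Port: bottleneck 3, flow now 8.
Augment Depot→Q→R→Port: bottleneck 8, flow now 16.
No augmenting path remains; maximum flow = 16.
In the residual graph, reachable from Depot: {Depot, P, U}.
Min-cut edges: Depot→Q (8), P→V (3), U→Port (5); capacity 8 + 3 + 5 = 16.
This cut is saturated, so no flow can exceed 16.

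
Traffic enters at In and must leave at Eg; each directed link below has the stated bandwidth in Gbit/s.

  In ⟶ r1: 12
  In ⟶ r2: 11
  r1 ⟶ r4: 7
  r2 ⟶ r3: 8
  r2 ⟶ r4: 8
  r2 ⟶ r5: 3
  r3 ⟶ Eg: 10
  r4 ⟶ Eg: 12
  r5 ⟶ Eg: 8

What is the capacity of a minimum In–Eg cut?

18

Augment In→r1→r4→Eg: bottleneck 7, flow now 7.
Augment In→r2→r3→Eg: bottleneck 8, flow now 15.
Augment In→r2→r4→Eg: bottleneck 3, flow now 18.
No augmenting path remains; maximum flow = 18.
By max-flow min-cut, the minimum cut capacity equals the max flow.
In the residual graph, reachable from In: {In, r1}.
Min-cut edges: In→r2 (11), r1→r4 (7); capacity 11 + 7 = 18.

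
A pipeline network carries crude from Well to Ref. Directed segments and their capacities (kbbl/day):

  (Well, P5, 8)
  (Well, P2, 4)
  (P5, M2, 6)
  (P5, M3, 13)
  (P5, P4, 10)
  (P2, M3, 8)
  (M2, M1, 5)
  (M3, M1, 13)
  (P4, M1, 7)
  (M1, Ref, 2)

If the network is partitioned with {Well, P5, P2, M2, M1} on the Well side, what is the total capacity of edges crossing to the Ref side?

Edges leaving {Well, P5, P2, M2, M1}: P5→M3 (13), P5→P4 (10), P2→M3 (8), M1→Ref (2).
Cut capacity = 13 + 10 + 8 + 2 = 33.

33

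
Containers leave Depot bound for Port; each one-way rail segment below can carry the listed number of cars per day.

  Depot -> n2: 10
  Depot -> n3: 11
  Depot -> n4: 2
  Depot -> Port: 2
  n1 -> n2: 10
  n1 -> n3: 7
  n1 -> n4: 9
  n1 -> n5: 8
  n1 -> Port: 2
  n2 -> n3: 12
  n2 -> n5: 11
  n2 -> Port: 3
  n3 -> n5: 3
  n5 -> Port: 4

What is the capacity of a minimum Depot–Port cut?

9

Augment Depot→Port: bottleneck 2, flow now 2.
Augment Depot→n2→Port: bottleneck 3, flow now 5.
Augment Depot→n2→n5→Port: bottleneck 4, flow now 9.
No augmenting path remains; maximum flow = 9.
By max-flow min-cut, the minimum cut capacity equals the max flow.
In the residual graph, reachable from Depot: {Depot, n2, n3, n4, n5}.
Min-cut edges: Depot→Port (2), n2→Port (3), n5→Port (4); capacity 2 + 3 + 4 = 9.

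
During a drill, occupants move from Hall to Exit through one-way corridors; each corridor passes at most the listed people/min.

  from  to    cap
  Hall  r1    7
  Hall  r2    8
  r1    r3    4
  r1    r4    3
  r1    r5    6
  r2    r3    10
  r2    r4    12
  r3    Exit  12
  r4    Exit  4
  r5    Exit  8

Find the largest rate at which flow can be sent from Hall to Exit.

15

Augment Hall→r1→r3→Exit: bottleneck 4, flow now 4.
Augment Hall→r1→r4→Exit: bottleneck 3, flow now 7.
Augment Hall→r2→r3→Exit: bottleneck 8, flow now 15.
No augmenting path remains; maximum flow = 15.
In the residual graph, reachable from Hall: {Hall}.
Min-cut edges: Hall→r1 (7), Hall→r2 (8); capacity 7 + 8 = 15.
This cut is saturated, so no flow can exceed 15.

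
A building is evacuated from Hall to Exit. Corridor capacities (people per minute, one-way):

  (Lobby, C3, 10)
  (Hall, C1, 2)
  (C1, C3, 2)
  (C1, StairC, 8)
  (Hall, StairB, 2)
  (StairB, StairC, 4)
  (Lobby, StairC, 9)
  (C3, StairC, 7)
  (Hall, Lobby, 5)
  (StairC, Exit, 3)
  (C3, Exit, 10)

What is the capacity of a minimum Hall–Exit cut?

Augment Hall→StairB→StairC→Exit: bottleneck 2, flow now 2.
Augment Hall→C1→StairC→Exit: bottleneck 1, flow now 3.
Augment Hall→C1→C3→Exit: bottleneck 1, flow now 4.
Augment Hall→Lobby→C3→Exit: bottleneck 5, flow now 9.
No augmenting path remains; maximum flow = 9.
By max-flow min-cut, the minimum cut capacity equals the max flow.
In the residual graph, reachable from Hall: {Hall}.
Min-cut edges: Hall→StairB (2), Hall→C1 (2), Hall→Lobby (5); capacity 2 + 2 + 5 = 9.

9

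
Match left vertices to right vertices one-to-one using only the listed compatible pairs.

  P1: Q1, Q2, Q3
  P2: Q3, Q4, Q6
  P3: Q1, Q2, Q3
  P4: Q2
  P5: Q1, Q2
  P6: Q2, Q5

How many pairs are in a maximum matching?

5

Unit-capacity flow: source→left, listed edges, right→sink; max matching = max flow.
Augmenting path P1→Q1 (+1); matched 1.
Augmenting path P2→Q3 (+1); matched 2.
Augmenting path P3→Q2 (+1); matched 3.
Augmenting path P6→Q5 (+1); matched 4.
Augmenting path P4→Q2→P3→Q3→P2→Q4 (+1); matched 5.
No augmenting path remains; maximum matching = 5.
König certificate: {P2, P6, Q1, Q2, Q3} is a vertex cover of size 5 (every listed pair touches it), so no matching can be larger.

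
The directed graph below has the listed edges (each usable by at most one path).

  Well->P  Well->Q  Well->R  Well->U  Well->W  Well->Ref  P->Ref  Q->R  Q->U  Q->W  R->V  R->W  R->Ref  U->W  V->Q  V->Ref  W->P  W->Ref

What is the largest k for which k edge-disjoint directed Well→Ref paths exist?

Assign every edge capacity 1; by Menger, the answer equals the max flow.
Path Well→Ref (+1); total 1.
Path Well→P→Ref (+1); total 2.
Path Well→R→Ref (+1); total 3.
Path Well→W→Ref (+1); total 4.
Path Well→Q→R→V→Ref (+1); total 5.
No residual Well→Ref path; max flow = 5.
Certifying cut of size 5: {P→Ref, W→Ref, Well→Q, Well→R, Well→Ref}.

5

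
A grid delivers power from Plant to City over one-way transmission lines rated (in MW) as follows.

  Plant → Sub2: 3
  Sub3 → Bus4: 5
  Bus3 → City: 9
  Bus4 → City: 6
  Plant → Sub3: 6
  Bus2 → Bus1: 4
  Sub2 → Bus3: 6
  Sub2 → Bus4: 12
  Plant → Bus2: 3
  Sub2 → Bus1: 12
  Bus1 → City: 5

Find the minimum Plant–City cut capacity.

Augment Plant→Sub2→Bus1→City: bottleneck 3, flow now 3.
Augment Plant→Sub3→Bus4→City: bottleneck 5, flow now 8.
Augment Plant→Bus2→Bus1→City: bottleneck 2, flow now 10.
Augment Plant→Bus2→Bus1→Sub2→Bus3→City: bottleneck 1, flow now 11. (uses reverse residual edge)
No augmenting path remains; maximum flow = 11.
By max-flow min-cut, the minimum cut capacity equals the max flow.
In the residual graph, reachable from Plant: {Plant, Sub3}.
Min-cut edges: Plant→Sub2 (3), Plant→Bus2 (3), Sub3→Bus4 (5); capacity 3 + 3 + 5 = 11.

11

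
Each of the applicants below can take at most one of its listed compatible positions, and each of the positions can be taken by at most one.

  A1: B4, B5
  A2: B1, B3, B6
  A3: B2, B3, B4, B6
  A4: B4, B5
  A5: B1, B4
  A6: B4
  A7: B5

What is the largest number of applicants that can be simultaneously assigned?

5

Unit-capacity flow: source→left, listed edges, right→sink; max matching = max flow.
Augmenting path A1→B4 (+1); matched 1.
Augmenting path A2→B1 (+1); matched 2.
Augmenting path A3→B2 (+1); matched 3.
Augmenting path A4→B5 (+1); matched 4.
Augmenting path A5→B1→A2→B3 (+1); matched 5.
No augmenting path remains; maximum matching = 5.
König certificate: {A2, A3, A5, B4, B5} is a vertex cover of size 5 (every listed pair touches it), so no matching can be larger.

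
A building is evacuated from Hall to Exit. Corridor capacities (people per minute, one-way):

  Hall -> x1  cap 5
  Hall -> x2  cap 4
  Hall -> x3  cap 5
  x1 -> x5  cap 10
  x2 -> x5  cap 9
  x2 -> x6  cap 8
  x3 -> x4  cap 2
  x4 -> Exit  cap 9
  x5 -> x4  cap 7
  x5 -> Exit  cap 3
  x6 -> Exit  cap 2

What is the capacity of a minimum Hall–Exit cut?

11

Augment Hall→x1→x5→Exit: bottleneck 3, flow now 3.
Augment Hall→x2→x6→Exit: bottleneck 2, flow now 5.
Augment Hall→x3→x4→Exit: bottleneck 2, flow now 7.
Augment Hall→x1→x5→x4→Exit: bottleneck 2, flow now 9.
Augment Hall→x2→x5→x4→Exit: bottleneck 2, flow now 11.
No augmenting path remains; maximum flow = 11.
By max-flow min-cut, the minimum cut capacity equals the max flow.
In the residual graph, reachable from Hall: {Hall, x3}.
Min-cut edges: Hall→x1 (5), Hall→x2 (4), x3→x4 (2); capacity 5 + 4 + 2 = 11.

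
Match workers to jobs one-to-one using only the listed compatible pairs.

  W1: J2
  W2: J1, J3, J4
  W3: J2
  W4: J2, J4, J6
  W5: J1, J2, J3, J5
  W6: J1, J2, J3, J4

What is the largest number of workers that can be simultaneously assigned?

5

Unit-capacity flow: source→left, listed edges, right→sink; max matching = max flow.
Augmenting path W1→J2 (+1); matched 1.
Augmenting path W2→J1 (+1); matched 2.
Augmenting path W4→J4 (+1); matched 3.
Augmenting path W5→J3 (+1); matched 4.
Augmenting path W6→J3→W5→J5 (+1); matched 5.
No augmenting path remains; maximum matching = 5.
König certificate: {W2, W4, W5, W6, J2} is a vertex cover of size 5 (every listed pair touches it), so no matching can be larger.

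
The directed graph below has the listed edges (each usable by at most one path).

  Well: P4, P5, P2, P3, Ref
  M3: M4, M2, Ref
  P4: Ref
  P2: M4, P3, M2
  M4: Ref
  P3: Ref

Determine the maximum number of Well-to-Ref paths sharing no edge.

4

Assign every edge capacity 1; by Menger, the answer equals the max flow.
Path Well→Ref (+1); total 1.
Path Well→P4→Ref (+1); total 2.
Path Well→P3→Ref (+1); total 3.
Path Well→P2→M4→Ref (+1); total 4.
No residual Well→Ref path; max flow = 4.
Certifying cut of size 4: {Well→P2, Well→P3, Well→P4, Well→Ref}.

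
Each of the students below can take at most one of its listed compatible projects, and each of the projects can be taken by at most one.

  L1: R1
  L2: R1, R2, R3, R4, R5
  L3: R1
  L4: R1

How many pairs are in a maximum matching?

Unit-capacity flow: source→left, listed edges, right→sink; max matching = max flow.
Augmenting path L1→R1 (+1); matched 1.
Augmenting path L2→R2 (+1); matched 2.
No augmenting path remains; maximum matching = 2.
König certificate: {L2, R1} is a vertex cover of size 2 (every listed pair touches it), so no matching can be larger.

2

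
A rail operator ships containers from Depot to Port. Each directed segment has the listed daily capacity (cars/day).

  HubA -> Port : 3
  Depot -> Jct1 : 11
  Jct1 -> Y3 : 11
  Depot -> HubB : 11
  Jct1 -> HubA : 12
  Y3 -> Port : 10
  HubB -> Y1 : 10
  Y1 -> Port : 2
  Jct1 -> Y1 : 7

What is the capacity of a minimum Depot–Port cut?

Augment Depot→Jct1→HubA→Port: bottleneck 3, flow now 3.
Augment Depot→Jct1→Y3→Port: bottleneck 8, flow now 11.
Augment Depot→HubB→Y1→Port: bottleneck 2, flow now 13.
No augmenting path remains; maximum flow = 13.
By max-flow min-cut, the minimum cut capacity equals the max flow.
In the residual graph, reachable from Depot: {Depot, HubB, Y1}.
Min-cut edges: Depot→Jct1 (11), Y1→Port (2); capacity 11 + 2 = 13.

13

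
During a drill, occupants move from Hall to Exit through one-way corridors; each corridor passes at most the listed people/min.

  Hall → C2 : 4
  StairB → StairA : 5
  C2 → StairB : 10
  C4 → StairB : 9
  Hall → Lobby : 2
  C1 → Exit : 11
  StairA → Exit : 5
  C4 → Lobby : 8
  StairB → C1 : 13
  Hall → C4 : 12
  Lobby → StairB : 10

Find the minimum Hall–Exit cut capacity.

Augment Hall→C2→StairB→C1→Exit: bottleneck 4, flow now 4.
Augment Hall→C4→StairB→C1→Exit: bottleneck 7, flow now 11.
Augment Hall→C4→StairB→StairA→Exit: bottleneck 2, flow now 13.
Augment Hall→Lobby→StairB→StairA→Exit: bottleneck 2, flow now 15.
Augment Hall→C4→Lobby→StairB→StairA→Exit: bottleneck 1, flow now 16.
No augmenting path remains; maximum flow = 16.
By max-flow min-cut, the minimum cut capacity equals the max flow.
In the residual graph, reachable from Hall: {Hall, C2, C4, Lobby, StairB, C1}.
Min-cut edges: StairB→StairA (5), C1→Exit (11); capacity 5 + 11 = 16.

16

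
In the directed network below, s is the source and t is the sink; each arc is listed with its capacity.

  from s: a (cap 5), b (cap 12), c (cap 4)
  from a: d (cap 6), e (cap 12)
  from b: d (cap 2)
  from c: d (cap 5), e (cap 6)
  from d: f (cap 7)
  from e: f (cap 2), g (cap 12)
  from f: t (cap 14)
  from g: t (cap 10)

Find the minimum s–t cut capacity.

Augment s→a→d→f→t: bottleneck 5, flow now 5.
Augment s→b→d→f→t: bottleneck 2, flow now 7.
Augment s→c→e→f→t: bottleneck 2, flow now 9.
Augment s→c→e→g→t: bottleneck 2, flow now 11.
No augmenting path remains; maximum flow = 11.
By max-flow min-cut, the minimum cut capacity equals the max flow.
In the residual graph, reachable from s: {s, b}.
Min-cut edges: s→a (5), s→c (4), b→d (2); capacity 5 + 4 + 2 = 11.

11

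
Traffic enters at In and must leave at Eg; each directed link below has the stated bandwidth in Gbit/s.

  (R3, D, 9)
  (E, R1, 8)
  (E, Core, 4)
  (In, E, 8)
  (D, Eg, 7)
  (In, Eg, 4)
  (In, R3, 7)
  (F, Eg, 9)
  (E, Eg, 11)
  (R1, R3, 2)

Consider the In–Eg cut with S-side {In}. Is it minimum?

Given cut capacity: 8 + 7 + 4 = 19.
Augment In→Eg: bottleneck 4, flow now 4.
Augment In→E→Eg: bottleneck 8, flow now 12.
Augment In→R3→D→Eg: bottleneck 7, flow now 19.
No augmenting path remains; maximum flow = 19.
Cut capacity 19 equals the max flow, so it is a minimum cut.

Yes — it is a minimum cut (capacity 19).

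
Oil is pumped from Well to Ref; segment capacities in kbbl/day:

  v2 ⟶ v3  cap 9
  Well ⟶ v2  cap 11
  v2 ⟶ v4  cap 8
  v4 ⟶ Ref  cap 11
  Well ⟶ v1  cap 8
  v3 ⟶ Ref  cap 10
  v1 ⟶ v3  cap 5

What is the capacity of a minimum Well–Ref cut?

Augment Well→v1→v3→Ref: bottleneck 5, flow now 5.
Augment Well→v2→v3→Ref: bottleneck 5, flow now 10.
Augment Well→v2→v4→Ref: bottleneck 6, flow now 16.
No augmenting path remains; maximum flow = 16.
By max-flow min-cut, the minimum cut capacity equals the max flow.
In the residual graph, reachable from Well: {Well, v1}.
Min-cut edges: Well→v2 (11), v1→v3 (5); capacity 11 + 5 = 16.

16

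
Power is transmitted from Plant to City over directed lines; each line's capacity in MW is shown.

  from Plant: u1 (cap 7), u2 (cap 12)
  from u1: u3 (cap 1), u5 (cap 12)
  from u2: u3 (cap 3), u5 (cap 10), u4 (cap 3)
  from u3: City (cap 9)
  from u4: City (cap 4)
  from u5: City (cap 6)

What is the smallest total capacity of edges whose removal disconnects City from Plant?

13

Augment Plant→u1→u3→City: bottleneck 1, flow now 1.
Augment Plant→u1→u5→City: bottleneck 6, flow now 7.
Augment Plant→u2→u3→City: bottleneck 3, flow now 10.
Augment Plant→u2→u4→City: bottleneck 3, flow now 13.
No augmenting path remains; maximum flow = 13.
By max-flow min-cut, the minimum cut capacity equals the max flow.
In the residual graph, reachable from Plant: {Plant, u1, u2, u5}.
Min-cut edges: u1→u3 (1), u2→u3 (3), u2→u4 (3), u5→City (6); capacity 1 + 3 + 3 + 6 = 13.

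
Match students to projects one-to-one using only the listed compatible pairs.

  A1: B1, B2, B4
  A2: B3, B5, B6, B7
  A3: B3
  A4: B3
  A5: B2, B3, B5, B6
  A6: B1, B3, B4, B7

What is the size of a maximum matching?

Unit-capacity flow: source→left, listed edges, right→sink; max matching = max flow.
Augmenting path A1→B1 (+1); matched 1.
Augmenting path A2→B3 (+1); matched 2.
Augmenting path A5→B2 (+1); matched 3.
Augmenting path A6→B4 (+1); matched 4.
Augmenting path A3→B3→A2→B5 (+1); matched 5.
No augmenting path remains; maximum matching = 5.
König certificate: {A1, A2, A5, A6, B3} is a vertex cover of size 5 (every listed pair touches it), so no matching can be larger.

5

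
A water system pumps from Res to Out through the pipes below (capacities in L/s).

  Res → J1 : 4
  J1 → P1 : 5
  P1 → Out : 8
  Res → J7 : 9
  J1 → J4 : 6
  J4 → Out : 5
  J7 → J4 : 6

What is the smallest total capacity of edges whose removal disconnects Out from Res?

9

Augment Res→J1→P1→Out: bottleneck 4, flow now 4.
Augment Res→J7→J4→Out: bottleneck 5, flow now 9.
No augmenting path remains; maximum flow = 9.
By max-flow min-cut, the minimum cut capacity equals the max flow.
In the residual graph, reachable from Res: {Res, J7, J4}.
Min-cut edges: Res→J1 (4), J4→Out (5); capacity 4 + 5 = 9.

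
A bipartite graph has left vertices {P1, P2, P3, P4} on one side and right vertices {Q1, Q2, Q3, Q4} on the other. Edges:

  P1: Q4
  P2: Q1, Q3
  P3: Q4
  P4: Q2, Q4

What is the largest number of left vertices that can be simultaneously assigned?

Unit-capacity flow: source→left, listed edges, right→sink; max matching = max flow.
Augmenting path P1→Q4 (+1); matched 1.
Augmenting path P2→Q1 (+1); matched 2.
Augmenting path P4→Q2 (+1); matched 3.
No augmenting path remains; maximum matching = 3.
König certificate: {P2, P4, Q4} is a vertex cover of size 3 (every listed pair touches it), so no matching can be larger.

3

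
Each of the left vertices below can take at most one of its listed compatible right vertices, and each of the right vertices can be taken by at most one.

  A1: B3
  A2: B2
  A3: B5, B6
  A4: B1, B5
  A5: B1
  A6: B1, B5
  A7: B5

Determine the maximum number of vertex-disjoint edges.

Unit-capacity flow: source→left, listed edges, right→sink; max matching = max flow.
Augmenting path A1→B3 (+1); matched 1.
Augmenting path A2→B2 (+1); matched 2.
Augmenting path A3→B5 (+1); matched 3.
Augmenting path A4→B1 (+1); matched 4.
Augmenting path A6→B5→A3→B6 (+1); matched 5.
No augmenting path remains; maximum matching = 5.
König certificate: {A1, A2, A3, B1, B5} is a vertex cover of size 5 (every listed pair touches it), so no matching can be larger.

5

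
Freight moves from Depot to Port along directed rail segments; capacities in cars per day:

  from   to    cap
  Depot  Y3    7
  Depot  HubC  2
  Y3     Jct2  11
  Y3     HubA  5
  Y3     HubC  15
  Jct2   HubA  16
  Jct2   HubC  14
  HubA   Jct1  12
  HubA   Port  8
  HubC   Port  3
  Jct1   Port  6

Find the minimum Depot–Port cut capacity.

Augment Depot→HubC→Port: bottleneck 2, flow now 2.
Augment Depot→Y3→HubA→Port: bottleneck 5, flow now 7.
Augment Depot→Y3→HubC→Port: bottleneck 1, flow now 8.
Augment Depot→Y3→Jct2→HubA→Port: bottleneck 1, flow now 9.
No augmenting path remains; maximum flow = 9.
By max-flow min-cut, the minimum cut capacity equals the max flow.
In the residual graph, reachable from Depot: {Depot}.
Min-cut edges: Depot→Y3 (7), Depot→HubC (2); capacity 7 + 2 = 9.

9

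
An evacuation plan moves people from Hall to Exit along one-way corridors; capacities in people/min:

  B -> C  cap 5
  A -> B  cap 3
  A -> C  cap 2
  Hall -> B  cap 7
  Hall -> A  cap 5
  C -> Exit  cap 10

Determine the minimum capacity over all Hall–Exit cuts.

Augment Hall→A→C→Exit: bottleneck 2, flow now 2.
Augment Hall→B→C→Exit: bottleneck 5, flow now 7.
No augmenting path remains; maximum flow = 7.
By max-flow min-cut, the minimum cut capacity equals the max flow.
In the residual graph, reachable from Hall: {Hall, A, B}.
Min-cut edges: A→C (2), B→C (5); capacity 2 + 5 = 7.

7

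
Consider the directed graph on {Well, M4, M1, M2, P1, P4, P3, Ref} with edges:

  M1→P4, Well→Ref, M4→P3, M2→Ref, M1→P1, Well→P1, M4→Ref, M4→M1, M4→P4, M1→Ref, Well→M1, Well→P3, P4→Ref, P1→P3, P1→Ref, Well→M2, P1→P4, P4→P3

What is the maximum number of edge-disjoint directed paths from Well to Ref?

Assign every edge capacity 1; by Menger, the answer equals the max flow.
Path Well→Ref (+1); total 1.
Path Well→M1→Ref (+1); total 2.
Path Well→M2→Ref (+1); total 3.
Path Well→P1→Ref (+1); total 4.
No residual Well→Ref path; max flow = 4.
Certifying cut of size 4: {Well→M1, Well→M2, Well→P1, Well→Ref}.

4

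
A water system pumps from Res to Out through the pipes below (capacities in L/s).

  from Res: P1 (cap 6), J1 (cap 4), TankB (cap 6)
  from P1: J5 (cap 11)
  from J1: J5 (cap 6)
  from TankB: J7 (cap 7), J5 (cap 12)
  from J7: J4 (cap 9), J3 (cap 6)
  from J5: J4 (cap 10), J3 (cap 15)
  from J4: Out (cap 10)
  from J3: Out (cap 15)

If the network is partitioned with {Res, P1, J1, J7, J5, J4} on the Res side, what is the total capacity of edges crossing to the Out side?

Edges leaving {Res, P1, J1, J7, J5, J4}: Res→TankB (6), J7→J3 (6), J5→J3 (15), J4→Out (10).
Cut capacity = 6 + 6 + 15 + 10 = 37.

37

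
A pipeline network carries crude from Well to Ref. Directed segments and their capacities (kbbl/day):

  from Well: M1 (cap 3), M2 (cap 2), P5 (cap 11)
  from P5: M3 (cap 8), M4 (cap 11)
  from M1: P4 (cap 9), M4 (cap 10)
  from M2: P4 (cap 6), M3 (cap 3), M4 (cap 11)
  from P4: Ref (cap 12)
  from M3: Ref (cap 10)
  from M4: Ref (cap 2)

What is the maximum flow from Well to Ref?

Augment Well→P5→M3→Ref: bottleneck 8, flow now 8.
Augment Well→P5→M4→Ref: bottleneck 2, flow now 10.
Augment Well→M1→P4→Ref: bottleneck 3, flow now 13.
Augment Well→M2→P4→Ref: bottleneck 2, flow now 15.
No augmenting path remains; maximum flow = 15.
In the residual graph, reachable from Well: {Well, P5, M4}.
Min-cut edges: Well→M1 (3), Well→M2 (2), P5→M3 (8), M4→Ref (2); capacity 3 + 2 + 8 + 2 = 15.
This cut is saturated, so no flow can exceed 15.

15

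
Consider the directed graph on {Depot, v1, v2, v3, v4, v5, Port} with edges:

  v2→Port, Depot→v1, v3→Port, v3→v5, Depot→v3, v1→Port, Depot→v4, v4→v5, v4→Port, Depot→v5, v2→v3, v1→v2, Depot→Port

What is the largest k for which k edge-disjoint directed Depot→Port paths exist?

Assign every edge capacity 1; by Menger, the answer equals the max flow.
Path Depot→Port (+1); total 1.
Path Depot→v1→Port (+1); total 2.
Path Depot→v3→Port (+1); total 3.
Path Depot→v4→Port (+1); total 4.
No residual Depot→Port path; max flow = 4.
Certifying cut of size 4: {Depot→Port, Depot→v1, Depot→v3, Depot→v4}.

4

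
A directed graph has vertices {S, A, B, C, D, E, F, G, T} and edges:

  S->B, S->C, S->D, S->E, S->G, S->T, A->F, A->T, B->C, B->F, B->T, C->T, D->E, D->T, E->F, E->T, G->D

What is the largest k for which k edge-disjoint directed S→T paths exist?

5

Assign every edge capacity 1; by Menger, the answer equals the max flow.
Path S→T (+1); total 1.
Path S→B→T (+1); total 2.
Path S→C→T (+1); total 3.
Path S→D→T (+1); total 4.
Path S→E→T (+1); total 5.
No residual S→T path; max flow = 5.
Certifying cut of size 5: {D→T, E→T, S→B, S→C, S→T}.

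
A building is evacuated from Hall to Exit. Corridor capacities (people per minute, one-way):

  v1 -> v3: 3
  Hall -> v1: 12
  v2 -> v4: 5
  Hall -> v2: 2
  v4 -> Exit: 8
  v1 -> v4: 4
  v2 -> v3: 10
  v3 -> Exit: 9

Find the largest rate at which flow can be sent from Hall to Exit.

Augment Hall→v1→v3→Exit: bottleneck 3, flow now 3.
Augment Hall→v1→v4→Exit: bottleneck 4, flow now 7.
Augment Hall→v2→v3→Exit: bottleneck 2, flow now 9.
No augmenting path remains; maximum flow = 9.
In the residual graph, reachable from Hall: {Hall, v1}.
Min-cut edges: Hall→v2 (2), v1→v3 (3), v1→v4 (4); capacity 2 + 3 + 4 = 9.
This cut is saturated, so no flow can exceed 9.

9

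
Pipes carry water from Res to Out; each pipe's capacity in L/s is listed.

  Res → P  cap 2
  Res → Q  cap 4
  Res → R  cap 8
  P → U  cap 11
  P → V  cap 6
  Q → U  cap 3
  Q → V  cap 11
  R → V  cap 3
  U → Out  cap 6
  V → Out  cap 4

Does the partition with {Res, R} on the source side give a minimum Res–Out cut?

Given cut capacity: 2 + 4 + 3 = 9.
Augment Res→P→U→Out: bottleneck 2, flow now 2.
Augment Res→Q→U→Out: bottleneck 3, flow now 5.
Augment Res→Q→V→Out: bottleneck 1, flow now 6.
Augment Res→R→V→Out: bottleneck 3, flow now 9.
No augmenting path remains; maximum flow = 9.
Cut capacity 9 equals the max flow, so it is a minimum cut.

Yes — it is a minimum cut (capacity 9).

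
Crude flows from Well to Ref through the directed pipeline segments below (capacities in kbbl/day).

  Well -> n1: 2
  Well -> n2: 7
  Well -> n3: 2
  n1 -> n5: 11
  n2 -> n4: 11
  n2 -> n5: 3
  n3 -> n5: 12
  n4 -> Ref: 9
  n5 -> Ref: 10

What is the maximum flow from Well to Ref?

11

Augment Well→n1→n5→Ref: bottleneck 2, flow now 2.
Augment Well→n2→n4→Ref: bottleneck 7, flow now 9.
Augment Well→n3→n5→Ref: bottleneck 2, flow now 11.
No augmenting path remains; maximum flow = 11.
In the residual graph, reachable from Well: {Well}.
Min-cut edges: Well→n1 (2), Well→n2 (7), Well→n3 (2); capacity 2 + 7 + 2 = 11.
This cut is saturated, so no flow can exceed 11.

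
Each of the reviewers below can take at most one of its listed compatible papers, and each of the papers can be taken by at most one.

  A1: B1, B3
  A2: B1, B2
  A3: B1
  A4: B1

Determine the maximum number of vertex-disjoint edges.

3

Unit-capacity flow: source→left, listed edges, right→sink; max matching = max flow.
Augmenting path A1→B1 (+1); matched 1.
Augmenting path A2→B2 (+1); matched 2.
Augmenting path A3→B1→A1→B3 (+1); matched 3.
No augmenting path remains; maximum matching = 3.
König certificate: {A1, A2, B1} is a vertex cover of size 3 (every listed pair touches it), so no matching can be larger.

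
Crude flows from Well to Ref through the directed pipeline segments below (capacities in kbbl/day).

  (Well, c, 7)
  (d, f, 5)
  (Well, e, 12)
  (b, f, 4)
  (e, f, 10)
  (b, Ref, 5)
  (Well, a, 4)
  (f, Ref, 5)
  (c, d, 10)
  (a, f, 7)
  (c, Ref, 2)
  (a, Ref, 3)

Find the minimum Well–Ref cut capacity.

10

Augment Well→a→Ref: bottleneck 3, flow now 3.
Augment Well→c→Ref: bottleneck 2, flow now 5.
Augment Well→a→f→Ref: bottleneck 1, flow now 6.
Augment Well→e→f→Ref: bottleneck 4, flow now 10.
No augmenting path remains; maximum flow = 10.
By max-flow min-cut, the minimum cut capacity equals the max flow.
In the residual graph, reachable from Well: {Well, a, c, d, e, f}.
Min-cut edges: a→Ref (3), c→Ref (2), f→Ref (5); capacity 3 + 2 + 5 = 10.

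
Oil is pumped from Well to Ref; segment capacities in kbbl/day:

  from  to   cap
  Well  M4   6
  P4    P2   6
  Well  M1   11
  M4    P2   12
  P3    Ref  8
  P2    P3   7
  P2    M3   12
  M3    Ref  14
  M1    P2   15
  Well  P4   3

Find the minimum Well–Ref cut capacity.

Augment Well→P4→P2→M3→Ref: bottleneck 3, flow now 3.
Augment Well→M4→P2→M3→Ref: bottleneck 6, flow now 9.
Augment Well→M1→P2→M3→Ref: bottleneck 3, flow now 12.
Augment Well→M1→P2→P3→Ref: bottleneck 7, flow now 19.
No augmenting path remains; maximum flow = 19.
By max-flow min-cut, the minimum cut capacity equals the max flow.
In the residual graph, reachable from Well: {Well, P4, M4, M1, P2}.
Min-cut edges: P2→M3 (12), P2→P3 (7); capacity 12 + 7 = 19.

19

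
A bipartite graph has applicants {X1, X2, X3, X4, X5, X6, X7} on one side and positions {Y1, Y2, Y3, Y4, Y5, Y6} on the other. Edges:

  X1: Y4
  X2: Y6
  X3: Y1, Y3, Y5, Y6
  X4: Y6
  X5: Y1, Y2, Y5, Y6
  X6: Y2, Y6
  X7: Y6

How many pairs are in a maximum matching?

Unit-capacity flow: source→left, listed edges, right→sink; max matching = max flow.
Augmenting path X1→Y4 (+1); matched 1.
Augmenting path X2→Y6 (+1); matched 2.
Augmenting path X3→Y1 (+1); matched 3.
Augmenting path X5→Y2 (+1); matched 4.
Augmenting path X6→Y2→X5→Y5 (+1); matched 5.
No augmenting path remains; maximum matching = 5.
König certificate: {X1, X3, X5, X6, Y6} is a vertex cover of size 5 (every listed pair touches it), so no matching can be larger.

5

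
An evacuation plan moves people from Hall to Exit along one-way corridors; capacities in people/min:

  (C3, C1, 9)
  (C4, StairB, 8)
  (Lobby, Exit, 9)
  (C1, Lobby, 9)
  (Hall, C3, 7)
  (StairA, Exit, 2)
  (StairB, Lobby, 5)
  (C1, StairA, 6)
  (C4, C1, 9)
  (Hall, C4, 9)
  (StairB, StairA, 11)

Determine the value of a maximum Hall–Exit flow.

Augment Hall→C4→StairB→Lobby→Exit: bottleneck 5, flow now 5.
Augment Hall→C4→StairB→StairA→Exit: bottleneck 2, flow now 7.
Augment Hall→C4→C1→Lobby→Exit: bottleneck 2, flow now 9.
Augment Hall→C3→C1→Lobby→Exit: bottleneck 2, flow now 11.
No augmenting path remains; maximum flow = 11.
In the residual graph, reachable from Hall: {Hall, C4, C3, StairB, C1, Lobby, StairA}.
Min-cut edges: Lobby→Exit (9), StairA→Exit (2); capacity 9 + 2 = 11.
This cut is saturated, so no flow can exceed 11.

11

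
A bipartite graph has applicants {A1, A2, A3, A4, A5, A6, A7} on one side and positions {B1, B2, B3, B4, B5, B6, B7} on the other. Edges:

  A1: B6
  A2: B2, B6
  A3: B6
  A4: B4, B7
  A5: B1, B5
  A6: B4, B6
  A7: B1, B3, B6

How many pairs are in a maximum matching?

6

Unit-capacity flow: source→left, listed edges, right→sink; max matching = max flow.
Augmenting path A1→B6 (+1); matched 1.
Augmenting path A2→B2 (+1); matched 2.
Augmenting path A4→B4 (+1); matched 3.
Augmenting path A5→B1 (+1); matched 4.
Augmenting path A7→B3 (+1); matched 5.
Augmenting path A6→B4→A4→B7 (+1); matched 6.
No augmenting path remains; maximum matching = 6.
König certificate: {A2, A4, A5, A6, A7, B6} is a vertex cover of size 6 (every listed pair touches it), so no matching can be larger.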